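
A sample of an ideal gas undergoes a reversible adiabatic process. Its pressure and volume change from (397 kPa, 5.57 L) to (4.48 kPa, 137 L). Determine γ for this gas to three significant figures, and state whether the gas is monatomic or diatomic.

γ ≈ 1.40; diatomic

PV^γ = const ⇒ γ = ln(P₂/P₁) / ln(V₁/V₂).
γ = ln(4.48/397) / ln(5.57/137) = 1.4.
γ ≈ 1.40 is close to 7/5, so the gas is diatomic.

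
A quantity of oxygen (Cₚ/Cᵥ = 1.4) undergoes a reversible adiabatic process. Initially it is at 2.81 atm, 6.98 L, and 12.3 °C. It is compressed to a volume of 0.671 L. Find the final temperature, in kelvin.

T₂ ≈ 728 K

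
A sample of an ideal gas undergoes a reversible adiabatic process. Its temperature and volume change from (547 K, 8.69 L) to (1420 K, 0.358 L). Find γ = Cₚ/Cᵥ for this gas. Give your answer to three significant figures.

TV^(γ−1) = const ⇒ γ − 1 = ln(T₂/T₁) / ln(V₁/V₂).
γ = 1 + ln(1420/547) / ln(8.69/0.358) = 1.299.

γ ≈ 1.30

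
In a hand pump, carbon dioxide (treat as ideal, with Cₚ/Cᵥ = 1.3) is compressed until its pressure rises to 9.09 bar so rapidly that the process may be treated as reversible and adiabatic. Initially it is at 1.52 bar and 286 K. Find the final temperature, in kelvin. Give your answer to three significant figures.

T₂ ≈ 432 K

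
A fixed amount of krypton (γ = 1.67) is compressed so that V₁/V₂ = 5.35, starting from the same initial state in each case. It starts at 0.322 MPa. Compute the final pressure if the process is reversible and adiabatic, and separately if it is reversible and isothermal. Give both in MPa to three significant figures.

adiabatic: 5.30 MPa; isothermal: 1.72 MPa

Isothermal: P₂ = P₁(V₁/V₂) = 0.322×5.35 = 1.723 MPa.
Adiabatic: P₂ = P₁(V₁/V₂)^γ = 0.322×5.35^(1.67) = 5.299 MPa.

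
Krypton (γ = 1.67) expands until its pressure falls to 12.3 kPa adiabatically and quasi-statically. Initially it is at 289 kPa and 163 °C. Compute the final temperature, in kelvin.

T₂ ≈ 123 K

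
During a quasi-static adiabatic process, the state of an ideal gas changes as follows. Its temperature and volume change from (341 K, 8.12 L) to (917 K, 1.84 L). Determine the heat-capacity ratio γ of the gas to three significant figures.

γ ≈ 1.67

TV^(γ−1) = const ⇒ γ − 1 = ln(T₂/T₁) / ln(V₁/V₂).
γ = 1 + ln(917/341) / ln(8.12/1.84) = 1.666.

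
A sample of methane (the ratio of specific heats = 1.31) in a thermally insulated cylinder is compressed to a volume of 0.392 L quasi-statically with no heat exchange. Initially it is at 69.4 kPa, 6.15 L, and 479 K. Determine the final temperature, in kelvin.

T₂ ≈ 1120 K

For a reversible adiabat TV^(γ−1) is constant, so T₂ = T₁ (V₁/V₂)^(γ−1).
T₂ = 479 × (6.15/0.392)^(0.31) = 1125 K.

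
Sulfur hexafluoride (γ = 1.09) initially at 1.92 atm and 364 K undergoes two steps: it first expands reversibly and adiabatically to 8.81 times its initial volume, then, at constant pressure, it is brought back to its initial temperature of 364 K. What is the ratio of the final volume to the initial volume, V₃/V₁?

V₃/V₁ ≈ 10.7

Adiabatic step: V₂/V₁ = 8.81; T₂ = T₁·(1/8.81)^(0.09) = 299.3 K.
Isobaric step: V₃/V₂ = T₃/T₂ = 364/299.3.
V₃/V₁ = (V₂/V₁)(V₃/V₂) = 8.81 × (364/299.3) = 10.72.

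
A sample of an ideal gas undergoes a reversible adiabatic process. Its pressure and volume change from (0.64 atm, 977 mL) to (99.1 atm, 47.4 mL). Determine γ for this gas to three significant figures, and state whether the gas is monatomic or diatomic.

γ ≈ 1.67; monatomic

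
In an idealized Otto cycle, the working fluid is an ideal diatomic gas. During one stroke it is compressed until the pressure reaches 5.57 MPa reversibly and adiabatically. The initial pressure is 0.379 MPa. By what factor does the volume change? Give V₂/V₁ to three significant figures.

V₂/V₁ ≈ 0.147

From PV^γ = const, V₂/V₁ = (P₁/P₂)^(1/γ).
For a diatomic ideal gas γ = 7/5.
V₂/V₁ = (0.379/5.57)^(5/7) = 0.1466.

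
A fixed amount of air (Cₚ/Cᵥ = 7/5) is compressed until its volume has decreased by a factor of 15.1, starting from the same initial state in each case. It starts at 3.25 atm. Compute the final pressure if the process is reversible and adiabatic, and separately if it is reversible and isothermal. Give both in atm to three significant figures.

adiabatic: 145 atm; isothermal: 49.1 atm

Isothermal: P₂ = P₁(V₁/V₂) = 3.25×15.1 = 49.07 atm.
Adiabatic: P₂ = P₁(V₁/V₂)^γ = 3.25×15.1^(7/5) = 145.4 atm.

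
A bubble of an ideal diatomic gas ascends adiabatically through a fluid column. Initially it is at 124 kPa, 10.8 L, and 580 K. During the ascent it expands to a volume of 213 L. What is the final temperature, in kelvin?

Adiabatic: T₁V₁^(γ−1) = T₂V₂^(γ−1) ⇒ T₂ = T₁ (V₁/V₂)^(γ−1).
γ = 7/5 for a diatomic ideal gas.
T₂ = 580 × (10.8/213)^(2/5) = 176 K.

T₂ ≈ 176 K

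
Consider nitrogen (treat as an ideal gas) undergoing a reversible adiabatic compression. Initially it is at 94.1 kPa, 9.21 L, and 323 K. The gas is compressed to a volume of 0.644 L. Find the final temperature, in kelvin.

T₂ ≈ 936 K

For a reversible adiabat TV^(γ−1) is constant, so T₂ = T₁ (V₁/V₂)^(γ−1).
γ = 7/5 for a diatomic ideal gas.
T₂ = 323 × (9.21/0.644)^(2/5) = 936.2 K.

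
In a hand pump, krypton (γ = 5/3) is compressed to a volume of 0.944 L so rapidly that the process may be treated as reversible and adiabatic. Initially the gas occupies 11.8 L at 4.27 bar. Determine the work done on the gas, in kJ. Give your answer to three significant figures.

W ≈ 33.1 kJ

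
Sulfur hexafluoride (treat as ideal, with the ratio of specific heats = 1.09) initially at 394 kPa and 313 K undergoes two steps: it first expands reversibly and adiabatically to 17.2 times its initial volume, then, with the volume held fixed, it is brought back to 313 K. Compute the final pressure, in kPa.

P₃ ≈ 22.9 kPa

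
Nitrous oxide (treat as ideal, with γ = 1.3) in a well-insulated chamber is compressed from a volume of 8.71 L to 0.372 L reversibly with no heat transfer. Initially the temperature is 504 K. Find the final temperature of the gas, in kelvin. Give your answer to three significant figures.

For a reversible adiabat TV^(γ−1) is constant, so T₂ = T₁ (V₁/V₂)^(γ−1).
T₂ = 504 × (8.71/0.372)^(0.3) = 1298 K.

T₂ ≈ 1300 K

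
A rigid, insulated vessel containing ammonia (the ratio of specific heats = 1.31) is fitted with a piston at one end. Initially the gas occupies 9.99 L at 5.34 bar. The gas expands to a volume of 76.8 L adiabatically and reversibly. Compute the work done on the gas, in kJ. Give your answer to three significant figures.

W ≈ -8.06 kJ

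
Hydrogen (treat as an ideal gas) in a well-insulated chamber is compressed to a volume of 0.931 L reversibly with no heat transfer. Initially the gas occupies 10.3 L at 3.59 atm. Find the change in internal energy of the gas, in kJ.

ΔU ≈ 15.1 kJ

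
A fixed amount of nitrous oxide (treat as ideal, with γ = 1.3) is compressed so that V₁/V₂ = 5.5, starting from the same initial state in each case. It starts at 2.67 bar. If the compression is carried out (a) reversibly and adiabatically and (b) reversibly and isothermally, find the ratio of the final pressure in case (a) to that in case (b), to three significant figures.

P_adiabatic / P_isothermal ≈ 1.67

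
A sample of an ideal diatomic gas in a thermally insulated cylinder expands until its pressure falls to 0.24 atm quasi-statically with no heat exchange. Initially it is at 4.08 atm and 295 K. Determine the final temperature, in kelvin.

T₂ ≈ 131 K

Along an adiabat T P^((1−γ)/γ) is constant, so T₂ = T₁ (P₂/P₁)^((γ−1)/γ).
For a diatomic ideal gas γ = 7/5, so (γ−1)/γ = 2/7.
T₂ = 295 × (0.24/4.08)^(2/7) = 131.3 K.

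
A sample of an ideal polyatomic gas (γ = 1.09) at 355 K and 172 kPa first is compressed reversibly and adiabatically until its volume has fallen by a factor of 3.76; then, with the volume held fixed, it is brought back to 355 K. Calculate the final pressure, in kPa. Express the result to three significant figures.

Adiabatic step (PV^γ = const): P₂ = 172×3.76^(1.09) = 728.6 kPa; T₂ = 355×3.76^(0.09) = 399.9 K.
Isochoric: P₃ = P₂(T₃/T₂) = 728.6 × (355/399.9) = 646.7 kPa.

P₃ ≈ 647 kPa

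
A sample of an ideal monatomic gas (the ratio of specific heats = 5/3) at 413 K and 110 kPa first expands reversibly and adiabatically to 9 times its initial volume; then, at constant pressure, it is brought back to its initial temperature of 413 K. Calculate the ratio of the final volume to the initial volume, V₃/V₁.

Adiabatic step: V₂/V₁ = 9; T₂ = T₁·(1/9)^(2/3) = 95.45 K.
Isobaric step: V₃/V₂ = T₃/T₂ = 413/95.45.
V₃/V₁ = (V₂/V₁)(V₃/V₂) = 9 × (413/95.45) = 38.94.

V₃/V₁ ≈ 38.9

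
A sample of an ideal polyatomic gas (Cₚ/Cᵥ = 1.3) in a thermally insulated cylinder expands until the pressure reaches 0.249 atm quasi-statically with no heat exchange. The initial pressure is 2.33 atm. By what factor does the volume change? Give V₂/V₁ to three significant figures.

From PV^γ = const, V₂/V₁ = (P₁/P₂)^(1/γ).
V₂/V₁ = (2.33/0.249)^(0.769) = 5.585.

V₂/V₁ ≈ 5.59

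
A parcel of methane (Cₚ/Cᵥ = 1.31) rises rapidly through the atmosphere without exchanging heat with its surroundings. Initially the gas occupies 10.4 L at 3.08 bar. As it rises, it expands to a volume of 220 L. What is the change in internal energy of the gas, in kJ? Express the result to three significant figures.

ΔU ≈ -6.32 kJ

P₂ = P₁(V₁/V₂)^γ = 3.08×(10.4/220)^(1.31) = 0.05653 bar.
For a reversible adiabat, W_by_gas = (P₁V₁ − P₂V₂)/(γ−1).
W_by = (308000×0.0104 − 5653×0.22) / (0.31) = 6321 J.
Q = 0 ⇒ ΔU = −W_by = -6321 J.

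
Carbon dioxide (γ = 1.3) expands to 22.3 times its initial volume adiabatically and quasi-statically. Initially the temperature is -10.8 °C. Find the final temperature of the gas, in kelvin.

T₂ ≈ 103 K

Adiabatic: T₁V₁^(γ−1) = T₂V₂^(γ−1) ⇒ T₂ = T₁ (V₁/V₂)^(γ−1).
T₁ = -10.8 °C = 262.3 K.
T₂ = 262.3 × (1/22.3)^(0.3) = 103.4 K.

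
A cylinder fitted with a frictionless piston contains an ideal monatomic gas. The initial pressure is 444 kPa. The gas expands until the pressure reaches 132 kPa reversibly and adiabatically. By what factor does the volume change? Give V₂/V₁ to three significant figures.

From PV^γ = const, V₂/V₁ = (P₁/P₂)^(1/γ).
For a monatomic ideal gas γ = 5/3.
V₂/V₁ = (444/132)^(3/5) = 2.071.

V₂/V₁ ≈ 2.07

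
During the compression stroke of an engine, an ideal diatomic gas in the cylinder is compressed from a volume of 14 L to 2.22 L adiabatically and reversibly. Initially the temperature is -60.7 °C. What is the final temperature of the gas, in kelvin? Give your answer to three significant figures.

T₂ ≈ 444 K

Adiabatic: T₁V₁^(γ−1) = T₂V₂^(γ−1) ⇒ T₂ = T₁ (V₁/V₂)^(γ−1).
For a diatomic ideal gas γ = 7/5, so γ−1 = 2/5.
T₁ = -60.7 °C = 212.4 K.
T₂ = 212.4 × (14/2.22)^(2/5) = 443.8 K.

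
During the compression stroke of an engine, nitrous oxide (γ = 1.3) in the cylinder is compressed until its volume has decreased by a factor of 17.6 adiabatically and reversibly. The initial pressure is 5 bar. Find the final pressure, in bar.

P₂ ≈ 208 bar

Adiabatic: P₁V₁^γ = P₂V₂^γ ⇒ P₂ = P₁ (V₁/V₂)^γ.
P₂ = 5 × 17.6^(1.3) = 208 bar.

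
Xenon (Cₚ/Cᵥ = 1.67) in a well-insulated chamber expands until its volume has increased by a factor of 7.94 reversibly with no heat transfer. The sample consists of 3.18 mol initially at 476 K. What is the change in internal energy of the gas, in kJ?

ΔU ≈ -14.1 kJ

For a reversible adiabat TV^(γ−1) is constant, so T₂ = T₁ (V₁/V₂)^(γ−1).
T₂ = 476 × (1/7.94)^(0.67) = 118.8 K.
Q = 0, so ΔU = W_on_gas = nCᵥΔT with Cᵥ = R/(γ−1) = 12.41 J/(mol·K).
ΔU = 3.18 × 12.41 × (118.8 − 476) = -14100 J.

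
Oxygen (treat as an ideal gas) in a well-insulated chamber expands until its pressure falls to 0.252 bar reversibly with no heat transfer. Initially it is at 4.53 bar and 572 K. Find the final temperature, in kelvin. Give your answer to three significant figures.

Along an adiabat T P^((1−γ)/γ) is constant, so T₂ = T₁ (P₂/P₁)^((γ−1)/γ).
For a diatomic ideal gas γ = 7/5, so (γ−1)/γ = 2/7.
T₂ = 572 × (0.252/4.53)^(2/7) = 250.6 K.

T₂ ≈ 251 K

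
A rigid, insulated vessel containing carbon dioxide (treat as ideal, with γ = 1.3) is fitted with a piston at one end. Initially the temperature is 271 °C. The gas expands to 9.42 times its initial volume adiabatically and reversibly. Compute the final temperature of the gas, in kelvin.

T₂ ≈ 278 K

For a reversible adiabat TV^(γ−1) is constant, so T₂ = T₁ (V₁/V₂)^(γ−1).
T₁ = 271 °C = 544.1 K.
T₂ = 544.1 × (1/9.42)^(0.3) = 277.7 K.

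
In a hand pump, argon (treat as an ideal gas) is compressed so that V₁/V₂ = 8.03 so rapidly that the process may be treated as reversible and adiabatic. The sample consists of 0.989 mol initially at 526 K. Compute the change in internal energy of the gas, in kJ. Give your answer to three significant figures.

ΔU ≈ 19.5 kJ

Adiabatic: T₁V₁^(γ−1) = T₂V₂^(γ−1) ⇒ T₂ = T₁ (V₁/V₂)^(γ−1).
γ = 5/3 for a monatomic ideal gas, so γ−1 = 2/3.
T₂ = 526 × 8.03^(2/3) = 2109 K.
Q = 0, so ΔU = W_on_gas = nCᵥΔT with Cᵥ = R/(γ−1) = 12.47 J/(mol·K).
ΔU = 0.989 × 12.47 × (2109 − 526) = 19530 J.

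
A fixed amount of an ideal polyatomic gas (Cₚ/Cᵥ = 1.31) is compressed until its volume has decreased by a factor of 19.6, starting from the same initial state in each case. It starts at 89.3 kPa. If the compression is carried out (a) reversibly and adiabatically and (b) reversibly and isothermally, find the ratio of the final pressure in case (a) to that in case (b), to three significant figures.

P_adiabatic / P_isothermal ≈ 2.52

Isothermal: P_b = P₁(V₁/V₂) = 89.3×19.6.
Adiabatic: P_a = P₁(V₁/V₂)^γ = 89.3×19.6^(1.31).
P_a/P_b = (V₁/V₂)^(γ−1) = 19.6^(0.31) = 2.515.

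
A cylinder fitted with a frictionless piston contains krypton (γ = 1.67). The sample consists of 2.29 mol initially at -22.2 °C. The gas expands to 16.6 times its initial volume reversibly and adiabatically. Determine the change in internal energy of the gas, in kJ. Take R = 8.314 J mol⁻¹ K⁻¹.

ΔU ≈ -6.05 kJ

Adiabatic: T₁V₁^(γ−1) = T₂V₂^(γ−1) ⇒ T₂ = T₁ (V₁/V₂)^(γ−1).
T₁ = -22.2 °C = 250.9 K.
T₂ = 250.9 × (1/16.6)^(0.67) = 38.2 K.
Q = 0, so ΔU = W_on_gas = nCᵥΔT with Cᵥ = R/(γ−1) = 12.41 J/(mol·K).
ΔU = 2.29 × 12.41 × (38.2 − 250.9) = -6045 J.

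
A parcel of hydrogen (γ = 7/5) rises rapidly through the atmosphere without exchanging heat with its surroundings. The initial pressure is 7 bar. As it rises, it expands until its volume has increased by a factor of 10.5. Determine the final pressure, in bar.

P₂ ≈ 0.260 bar

Since PV^γ is constant along a reversible adiabat, P₂ = P₁ (V₁/V₂)^γ.
P₂ = 7 × (1/10.5)^(7/5) = 0.2603 bar.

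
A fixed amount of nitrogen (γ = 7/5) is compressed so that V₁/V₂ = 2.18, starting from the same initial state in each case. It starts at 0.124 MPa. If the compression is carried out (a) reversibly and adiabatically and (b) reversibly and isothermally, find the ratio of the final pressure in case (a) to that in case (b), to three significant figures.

P_adiabatic / P_isothermal ≈ 1.37

Isothermal: P_b = P₁(V₁/V₂) = 0.124×2.18.
Adiabatic: P_a = P₁(V₁/V₂)^γ = 0.124×2.18^(7/5).
P_a/P_b = (V₁/V₂)^(γ−1) = 2.18^(2/5) = 1.366.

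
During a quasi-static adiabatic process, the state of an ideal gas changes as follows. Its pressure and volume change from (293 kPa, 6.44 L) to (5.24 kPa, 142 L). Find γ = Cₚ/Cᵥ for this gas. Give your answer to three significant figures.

PV^γ = const ⇒ γ = ln(P₂/P₁) / ln(V₁/V₂).
γ = ln(5.24/293) / ln(6.44/142) = 1.301.

γ ≈ 1.30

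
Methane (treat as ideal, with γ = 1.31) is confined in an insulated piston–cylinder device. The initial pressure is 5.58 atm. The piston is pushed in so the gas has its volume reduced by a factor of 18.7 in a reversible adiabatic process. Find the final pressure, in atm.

Since PV^γ is constant along a reversible adiabat, P₂ = P₁ (V₁/V₂)^γ.
P₂ = 5.58 × 18.7^(1.31) = 258.7 atm.

P₂ ≈ 259 atm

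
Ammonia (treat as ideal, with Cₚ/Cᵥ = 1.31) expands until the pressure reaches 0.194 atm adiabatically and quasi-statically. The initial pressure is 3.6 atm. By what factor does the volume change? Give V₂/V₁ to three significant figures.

V₂/V₁ ≈ 9.30

From PV^γ = const, V₂/V₁ = (P₁/P₂)^(1/γ).
V₂/V₁ = (3.6/0.194)^(0.763) = 9.297.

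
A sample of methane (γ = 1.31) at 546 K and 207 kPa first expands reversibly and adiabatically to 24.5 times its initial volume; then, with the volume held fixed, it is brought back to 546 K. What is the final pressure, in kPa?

P₃ ≈ 8.45 kPa

Adiabatic step (PV^γ = const): P₂ = 207×(1/24.5)^(1.31) = 3.134 kPa; T₂ = 546×(1/24.5)^(0.31) = 202.6 K.
Isochoric: P₃ = P₂(T₃/T₂) = 3.134 × (546/202.6) = 8.449 kPa.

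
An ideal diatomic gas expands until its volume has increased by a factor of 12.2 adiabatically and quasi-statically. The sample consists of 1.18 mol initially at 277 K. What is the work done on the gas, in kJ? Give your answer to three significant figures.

W ≈ -4.30 kJ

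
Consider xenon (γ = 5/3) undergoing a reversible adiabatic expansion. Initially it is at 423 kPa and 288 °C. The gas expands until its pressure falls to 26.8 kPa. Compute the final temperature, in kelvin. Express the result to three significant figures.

T₂ ≈ 186 K

Along an adiabat T P^((1−γ)/γ) is constant, so T₂ = T₁ (P₂/P₁)^((γ−1)/γ).
T₁ = 288 °C = 561.1 K.
T₂ = 561.1 × (26.8/423)^(2/5) = 186.1 K.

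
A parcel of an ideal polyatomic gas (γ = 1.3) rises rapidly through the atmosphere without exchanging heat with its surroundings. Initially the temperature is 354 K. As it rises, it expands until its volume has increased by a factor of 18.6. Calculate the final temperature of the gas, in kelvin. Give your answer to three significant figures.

T₂ ≈ 147 K

Adiabatic: T₁V₁^(γ−1) = T₂V₂^(γ−1) ⇒ T₂ = T₁ (V₁/V₂)^(γ−1).
T₂ = 354 × (1/18.6)^(0.3) = 147.3 K.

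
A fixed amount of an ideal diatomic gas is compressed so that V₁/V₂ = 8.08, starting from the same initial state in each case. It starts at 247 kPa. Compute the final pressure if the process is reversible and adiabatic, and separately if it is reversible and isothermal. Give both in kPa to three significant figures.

adiabatic: 4600 kPa; isothermal: 2000 kPa

For a diatomic ideal gas γ = 7/5.
Isothermal: P₂ = P₁(V₁/V₂) = 247×8.08 = 1996 kPa.
Adiabatic: P₂ = P₁(V₁/V₂)^γ = 247×8.08^(7/5) = 4603 kPa.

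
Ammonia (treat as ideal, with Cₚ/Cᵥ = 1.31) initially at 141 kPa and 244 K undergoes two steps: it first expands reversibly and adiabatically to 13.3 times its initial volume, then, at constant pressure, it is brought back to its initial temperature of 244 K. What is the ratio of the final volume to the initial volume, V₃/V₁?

V₃/V₁ ≈ 29.7

Adiabatic step: V₂/V₁ = 13.3; T₂ = T₁·(1/13.3)^(0.31) = 109.4 K.
Isobaric step: V₃/V₂ = T₃/T₂ = 244/109.4.
V₃/V₁ = (V₂/V₁)(V₃/V₂) = 13.3 × (244/109.4) = 29.67.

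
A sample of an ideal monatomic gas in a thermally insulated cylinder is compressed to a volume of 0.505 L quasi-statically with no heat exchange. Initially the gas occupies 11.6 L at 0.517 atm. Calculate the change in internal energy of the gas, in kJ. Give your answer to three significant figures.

γ = 5/3 for a monatomic ideal gas.
P₂ = P₁(V₁/V₂)^γ = 0.517×(11.6/0.505)^(5/3) = 95.96 atm.
For a reversible adiabat, W_by_gas = (P₁V₁ − P₂V₂)/(γ−1).
W_by = (52390×0.0116 − 9.723×10^6×0.000505) / (2/3) = -6454 J.
Q = 0 ⇒ ΔU = −W_by = 6454 J.

ΔU ≈ 6.45 kJ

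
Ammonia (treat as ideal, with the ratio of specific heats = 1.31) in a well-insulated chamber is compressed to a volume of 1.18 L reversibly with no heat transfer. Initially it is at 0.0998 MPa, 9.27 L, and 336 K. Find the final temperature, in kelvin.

For a reversible adiabat TV^(γ−1) is constant, so T₂ = T₁ (V₁/V₂)^(γ−1).
T₂ = 336 × (9.27/1.18)^(0.31) = 636.6 K.

T₂ ≈ 637 K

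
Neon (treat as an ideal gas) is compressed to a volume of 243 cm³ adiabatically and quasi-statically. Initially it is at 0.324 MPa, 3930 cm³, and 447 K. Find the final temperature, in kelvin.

T₂ ≈ 2860 K

Adiabatic: T₁V₁^(γ−1) = T₂V₂^(γ−1) ⇒ T₂ = T₁ (V₁/V₂)^(γ−1).
γ = 5/3 for a monatomic ideal gas.
T₂ = 447 × (3930/243)^(2/3) = 2859 K.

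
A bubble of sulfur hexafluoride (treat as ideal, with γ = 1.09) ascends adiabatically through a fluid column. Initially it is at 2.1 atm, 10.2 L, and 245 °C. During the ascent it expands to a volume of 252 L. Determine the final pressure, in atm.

P₂ ≈ 0.0637 atm

Adiabatic: P₁V₁^γ = P₂V₂^γ ⇒ P₂ = P₁ (V₁/V₂)^γ.
P₂ = 2.1 × (10.2/252)^(1.09) = 0.06369 atm.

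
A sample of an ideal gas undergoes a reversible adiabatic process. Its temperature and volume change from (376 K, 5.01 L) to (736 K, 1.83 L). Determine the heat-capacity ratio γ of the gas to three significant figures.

γ ≈ 1.67

TV^(γ−1) = const ⇒ γ − 1 = ln(T₂/T₁) / ln(V₁/V₂).
γ = 1 + ln(736/376) / ln(5.01/1.83) = 1.667.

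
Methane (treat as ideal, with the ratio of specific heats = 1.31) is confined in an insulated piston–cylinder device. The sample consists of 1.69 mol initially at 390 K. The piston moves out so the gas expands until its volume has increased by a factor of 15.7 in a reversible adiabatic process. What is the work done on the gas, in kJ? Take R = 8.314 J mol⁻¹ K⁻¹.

Adiabatic: T₁V₁^(γ−1) = T₂V₂^(γ−1) ⇒ T₂ = T₁ (V₁/V₂)^(γ−1).
T₂ = 390 × (1/15.7)^(0.31) = 166.1 K.
Q = 0, so ΔU = W_on_gas = nCᵥΔT with Cᵥ = R/(γ−1) = 26.82 J/(mol·K).
ΔU = 1.69 × 26.82 × (166.1 − 390) = -10150 J.

W ≈ -10.1 kJ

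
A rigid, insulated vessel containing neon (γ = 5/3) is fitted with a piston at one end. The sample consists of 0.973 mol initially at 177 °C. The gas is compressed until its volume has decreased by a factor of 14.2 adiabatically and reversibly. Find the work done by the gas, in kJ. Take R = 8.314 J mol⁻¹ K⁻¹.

W ≈ -26.6 kJ

For a reversible adiabat TV^(γ−1) is constant, so T₂ = T₁ (V₁/V₂)^(γ−1).
T₁ = 177 °C = 450.1 K.
T₂ = 450.1 × 14.2^(2/3) = 2640 K.
Q = 0, so ΔU = W_on_gas = nCᵥΔT with Cᵥ = R/(γ−1) = 12.47 J/(mol·K).
ΔU = 0.973 × 12.47 × (2640 − 450.1) = 26570 J.
Work done by the gas = −ΔU = -26570 J.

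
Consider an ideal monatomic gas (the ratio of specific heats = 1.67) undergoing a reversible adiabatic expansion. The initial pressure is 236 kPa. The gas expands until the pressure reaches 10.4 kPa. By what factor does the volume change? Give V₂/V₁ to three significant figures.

From PV^γ = const, V₂/V₁ = (P₁/P₂)^(1/γ).
V₂/V₁ = (236/10.4)^(0.599) = 6.485.

V₂/V₁ ≈ 6.48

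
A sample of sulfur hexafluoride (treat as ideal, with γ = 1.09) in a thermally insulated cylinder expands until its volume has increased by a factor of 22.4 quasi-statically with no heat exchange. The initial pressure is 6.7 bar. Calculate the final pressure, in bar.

Since PV^γ is constant along a reversible adiabat, P₂ = P₁ (V₁/V₂)^γ.
P₂ = 6.7 × (1/22.4)^(1.09) = 0.2261 bar.

P₂ ≈ 0.226 bar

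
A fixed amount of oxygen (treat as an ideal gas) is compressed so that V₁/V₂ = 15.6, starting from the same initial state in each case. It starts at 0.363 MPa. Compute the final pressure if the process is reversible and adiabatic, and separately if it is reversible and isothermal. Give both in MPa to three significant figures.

adiabatic: 17.0 MPa; isothermal: 5.66 MPa

For a diatomic ideal gas γ = 7/5.
Isothermal: P₂ = P₁(V₁/V₂) = 0.363×15.6 = 5.663 MPa.
Adiabatic: P₂ = P₁(V₁/V₂)^γ = 0.363×15.6^(7/5) = 16.99 MPa.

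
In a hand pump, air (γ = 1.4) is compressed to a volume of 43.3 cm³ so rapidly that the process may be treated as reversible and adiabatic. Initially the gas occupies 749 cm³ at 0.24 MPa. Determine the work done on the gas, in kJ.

W ≈ 0.956 kJ

P₂ = P₁(V₁/V₂)^γ = 0.24×(749/43.3)^(1.4) = 12.98 MPa.
For a reversible adiabat, W_by_gas = (P₁V₁ − P₂V₂)/(γ−1).
W_by = (240000×0.000749 − 1.298×10^7×4.33×10^-5) / (0.4) = -956.1 J.
W_on_gas = −W_by = 956.1 J.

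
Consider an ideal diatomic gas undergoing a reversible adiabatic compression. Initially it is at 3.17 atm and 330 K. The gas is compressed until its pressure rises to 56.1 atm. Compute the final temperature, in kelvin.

Adiabatic: T₂/T₁ = (P₂/P₁)^((γ−1)/γ).
For a diatomic ideal gas γ = 7/5, so (γ−1)/γ = 2/7.
T₂ = 330 × (56.1/3.17)^(2/7) = 750 K.

T₂ ≈ 750 K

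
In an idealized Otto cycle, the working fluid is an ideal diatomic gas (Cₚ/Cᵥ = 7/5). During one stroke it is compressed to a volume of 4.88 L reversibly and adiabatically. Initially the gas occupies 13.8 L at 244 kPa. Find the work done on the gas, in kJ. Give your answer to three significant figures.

W ≈ 4.34 kJ

P₂ = P₁(V₁/V₂)^γ = 244×(13.8/4.88)^(7/5) = 1046 kPa.
For a reversible adiabat, W_by_gas = (P₁V₁ − P₂V₂)/(γ−1).
W_by = (244000×0.0138 − 1.046×10^6×0.00488) / (2/5) = -4340 J.
W_on_gas = −W_by = 4340 J.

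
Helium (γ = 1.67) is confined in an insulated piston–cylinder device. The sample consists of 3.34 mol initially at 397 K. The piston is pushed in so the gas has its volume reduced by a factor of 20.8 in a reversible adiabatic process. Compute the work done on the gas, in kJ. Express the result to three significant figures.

W ≈ 109 kJ

For a reversible adiabat TV^(γ−1) is constant, so T₂ = T₁ (V₁/V₂)^(γ−1).
T₂ = 397 × 20.8^(0.67) = 3033 K.
Q = 0, so ΔU = W_on_gas = nCᵥΔT with Cᵥ = R/(γ−1) = 12.41 J/(mol·K).
ΔU = 3.34 × 12.41 × (3033 − 397) = 109300 J.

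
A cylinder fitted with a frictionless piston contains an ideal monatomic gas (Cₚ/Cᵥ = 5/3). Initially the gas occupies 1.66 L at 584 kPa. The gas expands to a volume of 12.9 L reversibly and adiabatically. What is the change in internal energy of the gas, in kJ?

P₂ = P₁(V₁/V₂)^γ = 584×(1.66/12.9)^(5/3) = 19.15 kPa.
For a reversible adiabat, W_by_gas = (P₁V₁ − P₂V₂)/(γ−1).
W_by = (584000×0.00166 − 19150×0.0129) / (2/3) = 1084 J.
Q = 0 ⇒ ΔU = −W_by = -1084 J.

ΔU ≈ -1.08 kJ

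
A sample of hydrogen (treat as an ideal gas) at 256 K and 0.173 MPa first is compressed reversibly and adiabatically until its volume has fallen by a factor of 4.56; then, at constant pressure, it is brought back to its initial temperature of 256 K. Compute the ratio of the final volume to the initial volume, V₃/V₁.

For a diatomic ideal gas γ = 7/5.
Adiabatic step: V₂/V₁ = 0.2193; T₂ = T₁·4.56^(2/5) = 469.7 K.
Isobaric step: V₃/V₂ = T₃/T₂ = 256/469.7.
V₃/V₁ = (V₂/V₁)(V₃/V₂) = 0.2193 × (256/469.7) = 0.1195.

V₃/V₁ ≈ 0.120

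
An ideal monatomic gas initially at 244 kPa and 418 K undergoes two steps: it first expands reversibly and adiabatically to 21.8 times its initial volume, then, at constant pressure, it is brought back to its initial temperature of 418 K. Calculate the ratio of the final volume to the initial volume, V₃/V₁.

V₃/V₁ ≈ 170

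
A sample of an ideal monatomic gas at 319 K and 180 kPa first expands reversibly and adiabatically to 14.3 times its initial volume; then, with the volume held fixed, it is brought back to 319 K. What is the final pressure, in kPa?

For a monatomic ideal gas γ = 5/3.
Adiabatic step (PV^γ = const): P₂ = 180×(1/14.3)^(5/3) = 2.137 kPa; T₂ = 319×(1/14.3)^(2/3) = 54.15 K.
Isochoric: P₃ = P₂(T₃/T₂) = 2.137 × (319/54.15) = 12.59 kPa.

P₃ ≈ 12.6 kPa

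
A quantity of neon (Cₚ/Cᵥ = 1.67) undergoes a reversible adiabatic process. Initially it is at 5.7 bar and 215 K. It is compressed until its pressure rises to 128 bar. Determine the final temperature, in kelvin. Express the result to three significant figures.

T₂ ≈ 749 K

Adiabatic: T₂/T₁ = (P₂/P₁)^((γ−1)/γ).
T₂ = 215 × (128/5.7)^(0.401) = 749.2 K.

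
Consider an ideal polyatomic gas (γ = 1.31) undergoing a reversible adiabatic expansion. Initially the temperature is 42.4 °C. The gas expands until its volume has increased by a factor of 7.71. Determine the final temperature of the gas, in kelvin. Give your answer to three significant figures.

T₂ ≈ 168 K

Adiabatic: T₁V₁^(γ−1) = T₂V₂^(γ−1) ⇒ T₂ = T₁ (V₁/V₂)^(γ−1).
T₁ = 42.4 °C = 315.5 K.
T₂ = 315.5 × (1/7.71)^(0.31) = 167.5 K.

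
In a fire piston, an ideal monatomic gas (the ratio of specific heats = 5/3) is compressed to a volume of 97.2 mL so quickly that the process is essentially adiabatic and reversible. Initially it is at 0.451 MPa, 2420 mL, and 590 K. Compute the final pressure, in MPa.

Adiabatic: P₁V₁^γ = P₂V₂^γ ⇒ P₂ = P₁ (V₁/V₂)^γ.
P₂ = 0.451 × (2420/97.2)^(5/3) = 95.74 MPa.

P₂ ≈ 95.7 MPa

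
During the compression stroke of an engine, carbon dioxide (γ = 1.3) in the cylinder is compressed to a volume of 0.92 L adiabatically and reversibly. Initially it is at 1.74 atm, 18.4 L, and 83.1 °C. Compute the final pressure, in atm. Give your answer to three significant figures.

Adiabatic: P₁V₁^γ = P₂V₂^γ ⇒ P₂ = P₁ (V₁/V₂)^γ.
P₂ = 1.74 × (18.4/0.92)^(1.3) = 85.48 atm.

P₂ ≈ 85.5 atm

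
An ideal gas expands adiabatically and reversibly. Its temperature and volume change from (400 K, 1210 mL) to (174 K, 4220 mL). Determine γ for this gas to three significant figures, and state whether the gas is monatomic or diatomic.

TV^(γ−1) = const ⇒ γ − 1 = ln(T₂/T₁) / ln(V₁/V₂).
γ = 1 + ln(174/400) / ln(1210/4220) = 1.666.
γ ≈ 1.67 is close to 5/3, so the gas is monatomic.

γ ≈ 1.67; monatomic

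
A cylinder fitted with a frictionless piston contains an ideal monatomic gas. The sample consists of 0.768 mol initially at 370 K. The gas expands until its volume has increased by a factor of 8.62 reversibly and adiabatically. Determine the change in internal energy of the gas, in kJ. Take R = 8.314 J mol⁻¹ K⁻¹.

ΔU ≈ -2.70 kJ

For a reversible adiabat TV^(γ−1) is constant, so T₂ = T₁ (V₁/V₂)^(γ−1).
γ = 5/3 for a monatomic ideal gas, so γ−1 = 2/3.
T₂ = 370 × (1/8.62)^(2/3) = 88.01 K.
Q = 0, so ΔU = W_on_gas = nCᵥΔT with Cᵥ = R/(γ−1) = 12.47 J/(mol·K).
ΔU = 0.768 × 12.47 × (88.01 − 370) = -2701 J.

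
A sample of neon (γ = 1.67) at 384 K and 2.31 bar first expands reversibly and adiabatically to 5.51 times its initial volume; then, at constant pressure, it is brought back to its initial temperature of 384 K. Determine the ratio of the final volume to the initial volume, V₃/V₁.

V₃/V₁ ≈ 17.3

Adiabatic step: V₂/V₁ = 5.51; T₂ = T₁·(1/5.51)^(0.67) = 122.4 K.
Isobaric step: V₃/V₂ = T₃/T₂ = 384/122.4.
V₃/V₁ = (V₂/V₁)(V₃/V₂) = 5.51 × (384/122.4) = 17.29.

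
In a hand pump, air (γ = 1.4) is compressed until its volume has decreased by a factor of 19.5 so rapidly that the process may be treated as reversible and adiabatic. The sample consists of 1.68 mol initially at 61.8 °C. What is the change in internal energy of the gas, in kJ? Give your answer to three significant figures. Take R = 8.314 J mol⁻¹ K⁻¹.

For a reversible adiabat TV^(γ−1) is constant, so T₂ = T₁ (V₁/V₂)^(γ−1).
T₁ = 61.8 °C = 334.9 K.
T₂ = 334.9 × 19.5^(0.4) = 1099 K.
Q = 0, so ΔU = W_on_gas = nCᵥΔT with Cᵥ = R/(γ−1) = 20.79 J/(mol·K).
ΔU = 1.68 × 20.79 × (1099 − 334.9) = 26680 J.

ΔU ≈ 26.7 kJ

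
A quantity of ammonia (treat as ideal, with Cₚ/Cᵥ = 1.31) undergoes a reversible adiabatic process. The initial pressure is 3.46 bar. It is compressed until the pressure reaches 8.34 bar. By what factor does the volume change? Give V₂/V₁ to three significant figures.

From PV^γ = const, V₂/V₁ = (P₁/P₂)^(1/γ).
V₂/V₁ = (3.46/8.34)^(0.763) = 0.5109.

V₂/V₁ ≈ 0.511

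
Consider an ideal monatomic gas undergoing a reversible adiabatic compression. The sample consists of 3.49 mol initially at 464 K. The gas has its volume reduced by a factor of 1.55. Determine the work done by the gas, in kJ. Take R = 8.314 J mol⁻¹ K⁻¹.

Adiabatic: T₁V₁^(γ−1) = T₂V₂^(γ−1) ⇒ T₂ = T₁ (V₁/V₂)^(γ−1).
γ = 5/3 for a monatomic ideal gas, so γ−1 = 2/3.
T₂ = 464 × 1.55^(2/3) = 621.4 K.
Q = 0, so ΔU = W_on_gas = nCᵥΔT with Cᵥ = R/(γ−1) = 12.47 J/(mol·K).
ΔU = 3.49 × 12.47 × (621.4 − 464) = 6853 J.
Work done by the gas = −ΔU = -6853 J.

W ≈ -6.85 kJ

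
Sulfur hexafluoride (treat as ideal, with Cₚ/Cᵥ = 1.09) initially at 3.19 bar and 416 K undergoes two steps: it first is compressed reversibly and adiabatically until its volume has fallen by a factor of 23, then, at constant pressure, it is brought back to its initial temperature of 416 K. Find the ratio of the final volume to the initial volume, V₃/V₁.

V₃/V₁ ≈ 0.0328

Adiabatic step: V₂/V₁ = 0.04348; T₂ = T₁·23^(0.09) = 551.6 K.
Isobaric step: V₃/V₂ = T₃/T₂ = 416/551.6.
V₃/V₁ = (V₂/V₁)(V₃/V₂) = 0.04348 × (416/551.6) = 0.03279.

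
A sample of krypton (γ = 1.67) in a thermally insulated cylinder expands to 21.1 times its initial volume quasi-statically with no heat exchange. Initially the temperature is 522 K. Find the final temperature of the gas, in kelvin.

For a reversible adiabat TV^(γ−1) is constant, so T₂ = T₁ (V₁/V₂)^(γ−1).
T₂ = 522 × (1/21.1)^(0.67) = 67.67 K.

T₂ ≈ 67.7 K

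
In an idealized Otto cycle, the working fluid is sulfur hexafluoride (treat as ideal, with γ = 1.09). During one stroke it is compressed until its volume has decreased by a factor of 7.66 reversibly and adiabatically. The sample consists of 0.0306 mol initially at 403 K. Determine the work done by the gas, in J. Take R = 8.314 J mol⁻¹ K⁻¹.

Adiabatic: T₁V₁^(γ−1) = T₂V₂^(γ−1) ⇒ T₂ = T₁ (V₁/V₂)^(γ−1).
T₂ = 403 × 7.66^(0.09) = 484 K.
Q = 0, so ΔU = W_on_gas = nCᵥΔT with Cᵥ = R/(γ−1) = 92.38 J/(mol·K).
ΔU = 0.0306 × 92.38 × (484 − 403) = 229.1 J.
Work done by the gas = −ΔU = -229.1 J.

W ≈ -229 J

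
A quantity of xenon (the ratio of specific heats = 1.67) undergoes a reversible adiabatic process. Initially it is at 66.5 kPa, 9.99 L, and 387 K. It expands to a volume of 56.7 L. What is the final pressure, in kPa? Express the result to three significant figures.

Since PV^γ is constant along a reversible adiabat, P₂ = P₁ (V₁/V₂)^γ.
P₂ = 66.5 × (9.99/56.7)^(1.67) = 3.661 kPa.

P₂ ≈ 3.66 kPa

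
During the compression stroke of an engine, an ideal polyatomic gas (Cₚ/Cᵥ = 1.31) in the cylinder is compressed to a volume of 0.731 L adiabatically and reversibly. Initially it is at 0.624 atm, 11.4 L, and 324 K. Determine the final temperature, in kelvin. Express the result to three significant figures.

Adiabatic: T₁V₁^(γ−1) = T₂V₂^(γ−1) ⇒ T₂ = T₁ (V₁/V₂)^(γ−1).
T₂ = 324 × (11.4/0.731)^(0.31) = 759.2 K.

T₂ ≈ 759 K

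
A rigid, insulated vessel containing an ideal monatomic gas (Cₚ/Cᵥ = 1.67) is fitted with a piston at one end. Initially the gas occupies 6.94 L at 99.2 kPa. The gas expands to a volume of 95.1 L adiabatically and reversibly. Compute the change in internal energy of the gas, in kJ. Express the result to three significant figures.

P₂ = P₁(V₁/V₂)^γ = 99.2×(6.94/95.1)^(1.67) = 1.253 kPa.
For a reversible adiabat, W_by_gas = (P₁V₁ − P₂V₂)/(γ−1).
W_by = (99200×0.00694 − 1253×0.0951) / (0.67) = 849.7 J.
Q = 0 ⇒ ΔU = −W_by = -849.7 J.

ΔU ≈ -0.850 kJ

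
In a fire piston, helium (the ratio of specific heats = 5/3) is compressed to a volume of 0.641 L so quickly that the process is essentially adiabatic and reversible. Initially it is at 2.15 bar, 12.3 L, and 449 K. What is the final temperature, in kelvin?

For a reversible adiabat TV^(γ−1) is constant, so T₂ = T₁ (V₁/V₂)^(γ−1).
T₂ = 449 × (12.3/0.641)^(2/3) = 3218 K.

T₂ ≈ 3220 K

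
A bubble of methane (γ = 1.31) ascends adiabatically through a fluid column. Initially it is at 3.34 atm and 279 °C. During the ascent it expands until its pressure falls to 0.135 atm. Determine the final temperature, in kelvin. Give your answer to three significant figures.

T₂ ≈ 258 K

Adiabatic: T₂/T₁ = (P₂/P₁)^((γ−1)/γ).
T₁ = 279 °C = 552.1 K.
T₂ = 552.1 × (0.135/3.34)^(0.237) = 258.4 K.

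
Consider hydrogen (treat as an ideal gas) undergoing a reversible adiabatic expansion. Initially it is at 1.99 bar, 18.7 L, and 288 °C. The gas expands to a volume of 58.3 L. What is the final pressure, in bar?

Since PV^γ is constant along a reversible adiabat, P₂ = P₁ (V₁/V₂)^γ.
γ = 7/5 for a diatomic ideal gas.
P₂ = 1.99 × (18.7/58.3)^(7/5) = 0.405 bar.

P₂ ≈ 0.405 bar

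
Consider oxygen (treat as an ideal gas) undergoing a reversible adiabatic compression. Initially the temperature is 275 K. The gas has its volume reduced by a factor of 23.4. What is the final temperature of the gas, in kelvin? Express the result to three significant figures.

T₂ ≈ 971 K

Adiabatic: T₁V₁^(γ−1) = T₂V₂^(γ−1) ⇒ T₂ = T₁ (V₁/V₂)^(γ−1).
For a diatomic ideal gas γ = 7/5, so γ−1 = 2/5.
T₂ = 275 × 23.4^(2/5) = 970.6 K.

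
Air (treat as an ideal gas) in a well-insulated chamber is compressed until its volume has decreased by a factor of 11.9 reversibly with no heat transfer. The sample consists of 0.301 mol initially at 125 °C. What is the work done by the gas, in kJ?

W ≈ -4.22 kJ

For a reversible adiabat TV^(γ−1) is constant, so T₂ = T₁ (V₁/V₂)^(γ−1).
γ = 7/5 for a diatomic ideal gas, so γ−1 = 2/5.
T₁ = 125 °C = 398.1 K.
T₂ = 398.1 × 11.9^(2/5) = 1072 K.
Q = 0, so ΔU = W_on_gas = nCᵥΔT with Cᵥ = R/(γ−1) = 20.79 J/(mol·K).
ΔU = 0.301 × 20.79 × (1072 − 398.1) = 4217 J.
Work done by the gas = −ΔU = -4217 J.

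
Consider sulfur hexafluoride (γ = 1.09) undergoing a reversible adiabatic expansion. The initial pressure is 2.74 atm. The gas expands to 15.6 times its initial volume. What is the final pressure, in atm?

P₂ ≈ 0.137 atm

Since PV^γ is constant along a reversible adiabat, P₂ = P₁ (V₁/V₂)^γ.
P₂ = 2.74 × (1/15.6)^(1.09) = 0.1372 atm.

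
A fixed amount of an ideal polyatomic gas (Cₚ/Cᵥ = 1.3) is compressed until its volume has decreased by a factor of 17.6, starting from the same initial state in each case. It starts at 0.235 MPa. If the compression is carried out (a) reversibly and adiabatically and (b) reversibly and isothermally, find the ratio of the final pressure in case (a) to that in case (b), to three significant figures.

P_adiabatic / P_isothermal ≈ 2.36

Isothermal: P_b = P₁(V₁/V₂) = 0.235×17.6.
Adiabatic: P_a = P₁(V₁/V₂)^γ = 0.235×17.6^(1.3).
P_a/P_b = (V₁/V₂)^(γ−1) = 17.6^(0.3) = 2.364.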